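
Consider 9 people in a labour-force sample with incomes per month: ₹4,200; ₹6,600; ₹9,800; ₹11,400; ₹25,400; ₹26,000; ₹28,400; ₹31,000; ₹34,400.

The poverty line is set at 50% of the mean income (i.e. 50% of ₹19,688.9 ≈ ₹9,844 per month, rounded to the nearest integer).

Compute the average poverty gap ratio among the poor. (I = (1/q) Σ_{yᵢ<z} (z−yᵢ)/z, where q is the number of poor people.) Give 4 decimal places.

Below the line: ₹4,200, ₹6,600, ₹9,800 (q = 3 of N = 9).
Shortfall ratios (z−y)/z: 0.5733, 0.3295, 0.0045; sum = 0.907355.
The income-gap ratio divides by q (the poor only): 0.907355 / 3 = 0.3025.

0.3025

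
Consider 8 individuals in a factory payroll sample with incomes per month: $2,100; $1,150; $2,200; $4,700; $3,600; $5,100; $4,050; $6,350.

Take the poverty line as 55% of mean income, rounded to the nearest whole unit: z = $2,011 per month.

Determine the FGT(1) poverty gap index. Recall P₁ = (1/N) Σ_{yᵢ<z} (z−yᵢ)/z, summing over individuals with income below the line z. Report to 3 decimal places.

0.054

Below z: $1,150 (q = 1 of N = 8).
Normalized shortfalls: (2011−1150)/2011 = 0.4281.
Sum of shortfalls = 0.428145; P₁ averages over all N: 0.428145 / 8 = 0.054.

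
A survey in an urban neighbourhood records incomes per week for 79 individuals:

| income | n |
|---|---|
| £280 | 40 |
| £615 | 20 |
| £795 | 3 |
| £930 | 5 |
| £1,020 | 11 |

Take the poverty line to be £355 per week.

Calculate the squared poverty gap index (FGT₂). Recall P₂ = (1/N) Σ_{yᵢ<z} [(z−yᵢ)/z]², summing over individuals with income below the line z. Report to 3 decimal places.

Incomes under z: 40×£280 (q = 40 of N = 79).
Normalized shortfalls: (355−280)/355 = 0.2113 (×40).
Squared: 0.0446 (×40).
Sum = 1.785360; P₂ = 1.785360 / 79 = 0.023.

0.023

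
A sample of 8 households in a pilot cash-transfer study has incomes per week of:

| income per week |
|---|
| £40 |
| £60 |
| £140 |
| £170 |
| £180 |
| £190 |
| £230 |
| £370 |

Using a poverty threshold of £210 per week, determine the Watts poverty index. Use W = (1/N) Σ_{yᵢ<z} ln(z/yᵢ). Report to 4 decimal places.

0.4727

Below z: £40, £60, £140, £170, £180, £190 (q = 6 of N = 8).
Log shortfalls: ln(210/40) = 1.6582; ln(210/60) = 1.2528; ln(210/140) = 0.4055; ln(210/170) = 0.2113; ln(210/180) = 0.1542; ln(210/190) = 0.1001.
W = 3.781999 / 8 = 0.4727.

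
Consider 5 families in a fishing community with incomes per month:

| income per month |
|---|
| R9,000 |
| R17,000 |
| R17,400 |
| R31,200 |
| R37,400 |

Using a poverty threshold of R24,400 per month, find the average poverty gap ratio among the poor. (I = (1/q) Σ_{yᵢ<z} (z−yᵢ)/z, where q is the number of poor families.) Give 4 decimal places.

0.4071

Incomes under z: R9,000, R17,000, R17,400 (q = 3 of N = 5).
Shortfall ratios (z−y)/z: 0.6311, 0.3033, 0.2869; sum = 1.221311.
The income-gap ratio divides by q (the poor only): 1.221311 / 3 = 0.4071.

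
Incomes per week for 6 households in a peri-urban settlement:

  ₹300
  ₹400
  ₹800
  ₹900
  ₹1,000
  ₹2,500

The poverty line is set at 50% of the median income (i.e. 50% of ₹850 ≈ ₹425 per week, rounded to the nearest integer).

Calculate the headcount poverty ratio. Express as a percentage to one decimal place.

2 of the 6 households have income below ₹425.
H = 2/6 = 33.3%.

33.3%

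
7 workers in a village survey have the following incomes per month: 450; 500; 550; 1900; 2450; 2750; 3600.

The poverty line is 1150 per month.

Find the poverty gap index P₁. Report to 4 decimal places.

0.2422

Incomes under z: 450, 500, 550 (q = 3 of N = 7).
Gap ratios (z−y)/z: (1150−450)/1150 = 0.6087; (1150−500)/1150 = 0.5652; (1150−550)/1150 = 0.5217.
Σ = 1.695652. Dividing by the full population N = 7 gives P₁ = 0.2422.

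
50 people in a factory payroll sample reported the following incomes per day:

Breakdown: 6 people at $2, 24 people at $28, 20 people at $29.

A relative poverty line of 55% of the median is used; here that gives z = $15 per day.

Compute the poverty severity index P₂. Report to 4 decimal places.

0.0901

Below the line: 6×$2 (q = 6 of N = 50).
Normalized shortfalls: (15−2)/15 = 0.8667 (×6).
Squared: 0.7511 (×6).
Sum = 4.506667; P₂ = 4.506667 / 50 = 0.0901.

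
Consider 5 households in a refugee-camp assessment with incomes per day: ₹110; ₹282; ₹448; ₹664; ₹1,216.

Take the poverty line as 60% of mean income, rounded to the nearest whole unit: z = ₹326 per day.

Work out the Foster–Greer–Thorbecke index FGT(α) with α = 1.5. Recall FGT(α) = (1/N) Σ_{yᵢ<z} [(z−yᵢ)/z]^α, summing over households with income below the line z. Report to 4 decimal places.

Below the line: ₹110, ₹282 (q = 2 of N = 5).
Shortfall ratios: (326−110)/326 = 0.6626; (326−282)/326 = 0.1350.
Raised to α = 1.5: 0.53933; 0.04959.
Sum = 0.588915; FGT(1.5) = 0.588915 / 5 = 0.1178.

0.1178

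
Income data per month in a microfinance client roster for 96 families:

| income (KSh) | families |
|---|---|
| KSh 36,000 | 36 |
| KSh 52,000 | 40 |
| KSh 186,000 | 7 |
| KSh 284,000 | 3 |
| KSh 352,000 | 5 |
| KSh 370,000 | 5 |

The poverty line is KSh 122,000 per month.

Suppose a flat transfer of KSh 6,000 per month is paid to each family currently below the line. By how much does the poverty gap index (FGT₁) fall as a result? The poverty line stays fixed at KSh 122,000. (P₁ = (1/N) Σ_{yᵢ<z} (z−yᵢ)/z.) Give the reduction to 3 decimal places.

0.039

Before: below the line — 36×KSh 36,000, 40×KSh 52,000; poverty gap index (FGT₁) = 0.50342.
After the KSh 6,000 transfer: below the line — 36×KSh 42,000, 40×KSh 58,000; poverty gap index (FGT₁) = 0.46448.
Reduction = 0.50342 − 0.46448 = 0.039.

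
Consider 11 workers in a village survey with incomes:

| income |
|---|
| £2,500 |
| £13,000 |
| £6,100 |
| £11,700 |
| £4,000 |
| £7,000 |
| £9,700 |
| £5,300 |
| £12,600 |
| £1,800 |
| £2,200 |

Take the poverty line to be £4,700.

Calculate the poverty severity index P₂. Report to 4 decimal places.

Below z: £1,800, £2,200, £2,500, £4,000 (q = 4 of N = 11).
Gap ratios (z−y)/z: (4700−1800)/4700 = 0.6170; (4700−2200)/4700 = 0.5319; (4700−2500)/4700 = 0.4681; (4700−4000)/4700 = 0.1489.
Squared: 0.3807; 0.2829; 0.2191; 0.0222.
Sum = 0.904934; P₂ = 0.904934 / 11 = 0.0823.

0.0823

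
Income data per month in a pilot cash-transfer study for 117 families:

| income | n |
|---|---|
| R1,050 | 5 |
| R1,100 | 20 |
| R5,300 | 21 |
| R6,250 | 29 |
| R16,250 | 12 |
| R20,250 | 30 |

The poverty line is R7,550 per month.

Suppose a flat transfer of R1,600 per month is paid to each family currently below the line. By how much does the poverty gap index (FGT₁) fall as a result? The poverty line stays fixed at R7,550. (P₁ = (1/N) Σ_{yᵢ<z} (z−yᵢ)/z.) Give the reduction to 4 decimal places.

Before: below the line — 5×R1,050, 20×R1,100, 21×R5,300, 29×R6,250; poverty gap index (FGT₁) = 0.278995.
After the R1,600 transfer: below the line — 5×R2,650, 20×R2,700, 21×R6,900; poverty gap index (FGT₁) = 0.152997.
Reduction = 0.278995 − 0.152997 = 0.1260.

0.1260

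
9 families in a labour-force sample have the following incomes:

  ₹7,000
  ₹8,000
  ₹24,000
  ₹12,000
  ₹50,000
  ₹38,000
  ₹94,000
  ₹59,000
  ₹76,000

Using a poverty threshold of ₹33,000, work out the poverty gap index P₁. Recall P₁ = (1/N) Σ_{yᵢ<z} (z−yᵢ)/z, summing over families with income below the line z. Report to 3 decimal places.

0.273

Incomes under z: ₹7,000, ₹8,000, ₹12,000, ₹24,000 (q = 4 of N = 9).
Shortfall ratios: (33000−7000)/33000 = 0.7879; (33000−8000)/33000 = 0.7576; (33000−12000)/33000 = 0.6364; (33000−24000)/33000 = 0.2727.
Σ = 2.454545. Dividing by the full population N = 9 gives P₁ = 0.273.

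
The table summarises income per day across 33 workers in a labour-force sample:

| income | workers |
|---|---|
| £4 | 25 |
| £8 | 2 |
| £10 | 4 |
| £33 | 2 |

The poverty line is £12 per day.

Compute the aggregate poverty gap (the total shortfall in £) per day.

£216

Below the line: 25×£4, 2×£8, 4×£10 (q = 31 of N = 33).
Individual gaps: 25×(12−4) = 200; 2×(12−8) = 8; 4×(12−10) = 8.
Aggregate gap = £216.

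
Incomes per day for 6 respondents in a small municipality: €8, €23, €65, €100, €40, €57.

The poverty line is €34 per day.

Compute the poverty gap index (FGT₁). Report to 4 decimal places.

Below z: €8, €23 (q = 2 of N = 6).
Gap ratios (z−y)/z: (34−8)/34 = 0.7647; (34−23)/34 = 0.3235.
Sum of shortfalls = 1.088235; P₁ averages over all N: 1.088235 / 6 = 0.1814.

0.1814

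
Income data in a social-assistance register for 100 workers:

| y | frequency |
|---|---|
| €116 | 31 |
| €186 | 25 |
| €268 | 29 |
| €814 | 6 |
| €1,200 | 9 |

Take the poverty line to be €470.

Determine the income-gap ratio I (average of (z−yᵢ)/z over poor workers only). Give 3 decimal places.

Incomes under z: 31×€116, 25×€186, 29×€268 (q = 85 of N = 100).
Shortfall ratios (z−y)/z: 0.7532 (×31), 0.6043 (×25), 0.4298 (×29); sum = 50.919149.
The income-gap ratio divides by q (the poor only): 50.919149 / 85 = 0.599.

0.599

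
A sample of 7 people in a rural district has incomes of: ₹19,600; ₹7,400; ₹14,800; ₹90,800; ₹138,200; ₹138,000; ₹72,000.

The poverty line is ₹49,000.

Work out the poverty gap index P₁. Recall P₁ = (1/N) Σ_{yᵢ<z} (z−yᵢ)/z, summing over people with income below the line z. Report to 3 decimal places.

0.307

Below the line: ₹7,400, ₹14,800, ₹19,600 (q = 3 of N = 7).
Relative gaps: (49000−7400)/49000 = 0.8490; (49000−14800)/49000 = 0.6980; (49000−19600)/49000 = 0.6000.
Sum of shortfalls = 2.146939; P₁ averages over all N: 2.146939 / 7 = 0.307.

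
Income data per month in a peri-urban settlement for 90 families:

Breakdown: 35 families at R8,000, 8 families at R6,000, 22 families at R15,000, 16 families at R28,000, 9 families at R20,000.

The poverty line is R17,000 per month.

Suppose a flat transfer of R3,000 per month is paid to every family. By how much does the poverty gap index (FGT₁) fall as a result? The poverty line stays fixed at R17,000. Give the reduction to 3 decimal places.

0.113

Before: below the line — 8×R6,000, 35×R8,000, 22×R15,000; poverty gap index (FGT₁) = 0.29216.
After the R3,000 transfer: below the line — 8×R9,000, 35×R11,000; poverty gap index (FGT₁) = 0.17908.
Reduction = 0.29216 − 0.17908 = 0.113.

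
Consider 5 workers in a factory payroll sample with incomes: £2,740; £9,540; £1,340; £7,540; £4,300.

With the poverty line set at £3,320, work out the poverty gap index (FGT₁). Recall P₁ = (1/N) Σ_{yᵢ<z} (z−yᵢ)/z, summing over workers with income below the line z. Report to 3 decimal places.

0.154

Incomes under z: £1,340, £2,740 (q = 2 of N = 5).
Normalized shortfalls: (3320−1340)/3320 = 0.5964; (3320−2740)/3320 = 0.1747.
Σ = 0.771084. Dividing by the full population N = 5 gives P₁ = 0.154.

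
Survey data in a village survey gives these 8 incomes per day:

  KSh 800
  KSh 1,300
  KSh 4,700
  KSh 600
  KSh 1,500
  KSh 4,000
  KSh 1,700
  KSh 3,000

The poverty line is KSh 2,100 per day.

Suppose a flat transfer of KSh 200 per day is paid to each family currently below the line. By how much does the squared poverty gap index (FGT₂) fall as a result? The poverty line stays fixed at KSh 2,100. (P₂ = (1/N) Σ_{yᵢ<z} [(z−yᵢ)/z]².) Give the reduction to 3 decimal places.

0.046

Before: below the line — KSh 600, KSh 800, KSh 1,300, KSh 1,500, KSh 1,700; squared poverty gap index (FGT₂) = 0.14456.
After the KSh 200 transfer: below the line — KSh 800, KSh 1,000, KSh 1,500, KSh 1,700, KSh 1,900; squared poverty gap index (FGT₂) = 0.09807.
Reduction = 0.14456 − 0.09807 = 0.046.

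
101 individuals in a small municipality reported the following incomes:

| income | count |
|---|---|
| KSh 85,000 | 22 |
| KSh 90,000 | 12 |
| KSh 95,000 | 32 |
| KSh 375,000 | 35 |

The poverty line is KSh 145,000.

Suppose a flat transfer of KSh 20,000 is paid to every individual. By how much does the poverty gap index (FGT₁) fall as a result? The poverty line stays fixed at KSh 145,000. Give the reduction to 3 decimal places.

0.090

Before: below the line — 22×KSh 85,000, 12×KSh 90,000, 32×KSh 95,000; poverty gap index (FGT₁) = 0.24445.
After the KSh 20,000 transfer: below the line — 22×KSh 105,000, 12×KSh 110,000, 32×KSh 115,000; poverty gap index (FGT₁) = 0.15432.
Reduction = 0.24445 − 0.15432 = 0.090.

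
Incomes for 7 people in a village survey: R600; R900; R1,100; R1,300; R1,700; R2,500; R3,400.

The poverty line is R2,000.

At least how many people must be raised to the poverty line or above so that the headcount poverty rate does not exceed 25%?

Currently q = 5 of N = 7 are below the line (H = 0.714).
A headcount ratio of at most 25% allows at most ⌊0.25 × 7⌋ = 1 poor people.
So at least 5 − 1 = 4 must be lifted.

4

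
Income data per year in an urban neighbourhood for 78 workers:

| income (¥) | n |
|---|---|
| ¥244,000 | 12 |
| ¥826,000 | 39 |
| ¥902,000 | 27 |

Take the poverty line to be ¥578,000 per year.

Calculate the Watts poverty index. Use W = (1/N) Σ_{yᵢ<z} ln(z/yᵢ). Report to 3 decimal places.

0.133

Below the line: 12×¥244,000 (q = 12 of N = 78).
ln(z/y) terms: ln(578000/244000) = 0.8624 (×12).
W = 10.348868 / 78 = 0.133.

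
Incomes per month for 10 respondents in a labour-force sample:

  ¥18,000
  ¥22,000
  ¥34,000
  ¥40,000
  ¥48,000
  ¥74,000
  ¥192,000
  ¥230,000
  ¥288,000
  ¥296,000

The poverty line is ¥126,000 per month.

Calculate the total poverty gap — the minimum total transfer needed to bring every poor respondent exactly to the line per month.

Below z: ¥18,000, ¥22,000, ¥34,000, ¥40,000, ¥48,000, ¥74,000 (q = 6 of N = 10).
Individual gaps: 126000−18000 = 108000; 126000−22000 = 104000; 126000−34000 = 92000; 126000−40000 = 86000; 126000−48000 = 78000; 126000−74000 = 52000.
Aggregate gap = ¥520,000.

¥520,000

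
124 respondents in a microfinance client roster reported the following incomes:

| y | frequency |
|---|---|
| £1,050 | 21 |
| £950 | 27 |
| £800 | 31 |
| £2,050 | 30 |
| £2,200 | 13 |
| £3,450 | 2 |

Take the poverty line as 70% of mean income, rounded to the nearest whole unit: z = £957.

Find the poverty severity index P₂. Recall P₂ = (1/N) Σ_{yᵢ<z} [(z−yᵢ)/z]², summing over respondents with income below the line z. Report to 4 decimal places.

Below the line: 31×£800, 27×£950 (q = 58 of N = 124).
Gap ratios (z−y)/z: (957−800)/957 = 0.1641 (×31); (957−950)/957 = 0.0073 (×27).
Squared: 0.0269 (×31); 0.0001 (×27).
Sum = 0.835773; P₂ = 0.835773 / 124 = 0.0067.

0.0067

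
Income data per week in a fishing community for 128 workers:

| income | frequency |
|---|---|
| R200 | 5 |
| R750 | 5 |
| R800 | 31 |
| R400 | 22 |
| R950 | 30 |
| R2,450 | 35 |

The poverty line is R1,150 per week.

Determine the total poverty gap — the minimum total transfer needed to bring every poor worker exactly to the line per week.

R40,100

Incomes under z: 5×R200, 22×R400, 5×R750, 31×R800, 30×R950 (q = 93 of N = 128).
Individual gaps: 5×(1150−200) = 4750; 22×(1150−400) = 16500; 5×(1150−750) = 2000; 31×(1150−800) = 10850; 30×(1150−950) = 6000.
Aggregate gap = R40,100.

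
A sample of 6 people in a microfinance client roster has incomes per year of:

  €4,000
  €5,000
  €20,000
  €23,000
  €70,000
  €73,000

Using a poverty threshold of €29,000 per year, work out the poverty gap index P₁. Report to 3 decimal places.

0.368

Poor units: €4,000, €5,000, €20,000, €23,000 (q = 4 of N = 6).
Shortfall ratios: (29000−4000)/29000 = 0.8621; (29000−5000)/29000 = 0.8276; (29000−20000)/29000 = 0.3103; (29000−23000)/29000 = 0.2069.
Σ = 2.206897. Dividing by the full population N = 6 gives P₁ = 0.368.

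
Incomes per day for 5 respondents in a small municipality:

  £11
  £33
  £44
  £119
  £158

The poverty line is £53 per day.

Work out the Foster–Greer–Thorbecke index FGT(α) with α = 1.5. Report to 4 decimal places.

0.2014

Incomes under z: £11, £33, £44 (q = 3 of N = 5).
Relative gaps: (53−11)/53 = 0.7925; (53−33)/53 = 0.3774; (53−44)/53 = 0.1698.
Raised to α = 1.5: 0.70544; 0.23181; 0.06998.
Sum = 1.007226; FGT(1.5) = 1.007226 / 5 = 0.2014.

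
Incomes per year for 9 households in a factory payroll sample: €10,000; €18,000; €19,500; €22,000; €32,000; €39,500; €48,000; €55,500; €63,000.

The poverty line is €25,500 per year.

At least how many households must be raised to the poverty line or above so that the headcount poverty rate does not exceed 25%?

2

4 of the 9 households are poor, so H = 4/9 = 0.444.
A headcount ratio of at most 25% allows at most ⌊0.25 × 9⌋ = 2 poor households.
So at least 4 − 2 = 2 must be lifted.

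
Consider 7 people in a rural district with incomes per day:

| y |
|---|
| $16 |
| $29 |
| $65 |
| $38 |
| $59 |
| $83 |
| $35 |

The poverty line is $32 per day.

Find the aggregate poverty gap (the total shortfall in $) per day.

Poor units: $16, $29 (q = 2 of N = 7).
Individual gaps: 32−16 = 16; 32−29 = 3.
Aggregate gap = $19.

$19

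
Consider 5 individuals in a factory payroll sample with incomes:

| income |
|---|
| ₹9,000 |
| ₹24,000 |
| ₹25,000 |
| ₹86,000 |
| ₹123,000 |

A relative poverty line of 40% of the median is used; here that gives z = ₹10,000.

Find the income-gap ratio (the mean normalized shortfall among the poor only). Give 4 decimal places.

0.1000

Incomes under z: ₹9,000 (q = 1 of N = 5).
Shortfall ratios (z−y)/z: 0.1000; sum = 0.100000.
The income-gap ratio divides by q (the poor only): 0.100000 / 1 = 0.1000.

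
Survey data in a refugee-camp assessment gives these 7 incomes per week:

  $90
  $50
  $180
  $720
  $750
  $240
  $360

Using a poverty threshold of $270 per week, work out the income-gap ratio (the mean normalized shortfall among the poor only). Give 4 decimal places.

0.4815

Below z: $50, $90, $180, $240 (q = 4 of N = 7).
Relative gaps: 0.8148, 0.6667, 0.3333, 0.1111; sum = 1.925926.
I averages over the q = 4 poor units only: 1.925926 / 4 = 0.4815.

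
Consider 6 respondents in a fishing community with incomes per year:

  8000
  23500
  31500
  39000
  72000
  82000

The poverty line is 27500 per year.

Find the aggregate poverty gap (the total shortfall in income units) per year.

23500

Below the line: 8000, 23500 (q = 2 of N = 6).
Individual gaps: 27500−8000 = 19500; 27500−23500 = 4000.
Aggregate gap = 23500.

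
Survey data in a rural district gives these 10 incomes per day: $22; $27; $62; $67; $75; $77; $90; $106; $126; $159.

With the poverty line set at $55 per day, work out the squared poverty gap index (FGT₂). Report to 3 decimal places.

0.062

Below z: $22, $27 (q = 2 of N = 10).
Shortfall ratios: (55−22)/55 = 0.6000; (55−27)/55 = 0.5091.
Squared: 0.3600; 0.2592.
Sum = 0.619174; P₂ = 0.619174 / 10 = 0.062.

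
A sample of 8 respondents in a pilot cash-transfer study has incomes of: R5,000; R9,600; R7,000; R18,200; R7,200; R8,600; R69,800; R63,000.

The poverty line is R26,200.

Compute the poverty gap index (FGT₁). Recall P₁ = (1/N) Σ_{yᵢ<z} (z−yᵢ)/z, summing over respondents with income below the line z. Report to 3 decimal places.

Below the line: R5,000, R7,000, R7,200, R8,600, R9,600, R18,200 (q = 6 of N = 8).
Relative gaps: (26200−5000)/26200 = 0.8092; (26200−7000)/26200 = 0.7328; (26200−7200)/26200 = 0.7252; (26200−8600)/26200 = 0.6718; (26200−9600)/26200 = 0.6336; (26200−18200)/26200 = 0.3053.
Sum of shortfalls = 3.877863; P₁ averages over all N: 3.877863 / 8 = 0.485.

0.485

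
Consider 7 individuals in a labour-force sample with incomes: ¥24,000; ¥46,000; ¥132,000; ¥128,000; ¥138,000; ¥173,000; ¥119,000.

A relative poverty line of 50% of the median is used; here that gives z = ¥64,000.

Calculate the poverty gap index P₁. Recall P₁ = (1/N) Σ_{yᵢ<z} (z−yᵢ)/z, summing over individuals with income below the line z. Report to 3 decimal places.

0.129

Poor units: ¥24,000, ¥46,000 (q = 2 of N = 7).
Shortfall ratios: (64000−24000)/64000 = 0.6250; (64000−46000)/64000 = 0.2812.
Σ = 0.906250. Dividing by the full population N = 7 gives P₁ = 0.129.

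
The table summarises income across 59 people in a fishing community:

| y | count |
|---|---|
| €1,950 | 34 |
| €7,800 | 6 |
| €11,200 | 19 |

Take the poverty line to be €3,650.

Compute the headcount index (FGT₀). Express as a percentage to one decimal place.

57.6%

34 of the 59 people have income below €3,650.
H = 34/59 = 57.6%.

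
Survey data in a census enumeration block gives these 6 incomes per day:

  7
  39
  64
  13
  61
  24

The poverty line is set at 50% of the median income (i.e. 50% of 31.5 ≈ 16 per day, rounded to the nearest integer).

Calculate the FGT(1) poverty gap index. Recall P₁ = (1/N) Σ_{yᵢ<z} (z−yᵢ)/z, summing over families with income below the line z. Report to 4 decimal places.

Poor units: 7, 13 (q = 2 of N = 6).
Relative gaps: (16−7)/16 = 0.5625; (16−13)/16 = 0.1875.
Sum of shortfalls = 0.750000; P₁ averages over all N: 0.750000 / 6 = 0.1250.

0.1250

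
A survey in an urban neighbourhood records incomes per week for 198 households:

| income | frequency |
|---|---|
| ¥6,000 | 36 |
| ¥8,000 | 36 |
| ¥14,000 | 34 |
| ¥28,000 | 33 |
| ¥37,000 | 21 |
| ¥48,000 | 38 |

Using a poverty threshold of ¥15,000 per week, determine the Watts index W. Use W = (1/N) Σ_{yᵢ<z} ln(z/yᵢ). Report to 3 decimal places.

Below z: 36×¥6,000, 36×¥8,000, 34×¥14,000 (q = 106 of N = 198).
Log gaps: ln(15000/6000) = 0.9163 (×36); ln(15000/8000) = 0.6286 (×36); ln(15000/14000) = 0.0690 (×34).
W = 57.962136 / 198 = 0.293.

0.293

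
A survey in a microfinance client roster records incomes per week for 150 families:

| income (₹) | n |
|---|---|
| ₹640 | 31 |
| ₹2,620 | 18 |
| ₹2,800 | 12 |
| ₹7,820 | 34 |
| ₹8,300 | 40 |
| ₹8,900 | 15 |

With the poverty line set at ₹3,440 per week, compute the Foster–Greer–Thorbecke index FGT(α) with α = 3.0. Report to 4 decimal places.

0.1136

Poor units: 31×₹640, 18×₹2,620, 12×₹2,800 (q = 61 of N = 150).
Gap ratios (z−y)/z: (3440−640)/3440 = 0.8140 (×31); (3440−2620)/3440 = 0.2384 (×18); (3440−2800)/3440 = 0.1860 (×12).
Raised to α = 3.0: 0.53926 (×31); 0.01354 (×18); 0.00644 (×12).
Sum = 17.038161; FGT(3.0) = 17.038161 / 150 = 0.1136.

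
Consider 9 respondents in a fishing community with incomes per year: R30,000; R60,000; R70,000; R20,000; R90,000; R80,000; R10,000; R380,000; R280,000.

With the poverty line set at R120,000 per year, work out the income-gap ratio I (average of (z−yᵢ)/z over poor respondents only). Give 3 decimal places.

Poor units: R10,000, R20,000, R30,000, R60,000, R70,000, R80,000, R90,000 (q = 7 of N = 9).
Shortfall ratios (z−y)/z: 0.9167, 0.8333, 0.7500, 0.5000, 0.4167, 0.3333, 0.2500; sum = 4.000000.
The income-gap ratio divides by q (the poor only): 4.000000 / 7 = 0.571.

0.571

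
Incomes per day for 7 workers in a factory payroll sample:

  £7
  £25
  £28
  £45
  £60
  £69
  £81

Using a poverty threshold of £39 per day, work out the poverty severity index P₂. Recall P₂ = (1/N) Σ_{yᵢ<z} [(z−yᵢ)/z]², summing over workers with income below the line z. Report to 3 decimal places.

Below the line: £7, £25, £28 (q = 3 of N = 7).
Gap ratios (z−y)/z: (39−7)/39 = 0.8205; (39−25)/39 = 0.3590; (39−28)/39 = 0.2821.
Squared: 0.6732; 0.1289; 0.0796.
Sum = 0.881657; P₂ = 0.881657 / 7 = 0.126.

0.126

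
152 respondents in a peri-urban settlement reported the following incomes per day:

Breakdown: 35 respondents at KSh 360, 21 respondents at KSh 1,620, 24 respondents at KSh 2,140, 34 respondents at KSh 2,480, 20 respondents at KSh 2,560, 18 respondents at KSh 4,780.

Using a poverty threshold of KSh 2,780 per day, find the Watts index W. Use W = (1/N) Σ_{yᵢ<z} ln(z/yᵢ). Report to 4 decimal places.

0.6230

Below the line: 35×KSh 360, 21×KSh 1,620, 24×KSh 2,140, 34×KSh 2,480, 20×KSh 2,560 (q = 134 of N = 152).
Log gaps: ln(2780/360) = 2.0441 (×35); ln(2780/1620) = 0.5400 (×21); ln(2780/2140) = 0.2616 (×24); ln(2780/2480) = 0.1142 (×34); ln(2780/2560) = 0.0824 (×20).
W = 94.694993 / 152 = 0.6230.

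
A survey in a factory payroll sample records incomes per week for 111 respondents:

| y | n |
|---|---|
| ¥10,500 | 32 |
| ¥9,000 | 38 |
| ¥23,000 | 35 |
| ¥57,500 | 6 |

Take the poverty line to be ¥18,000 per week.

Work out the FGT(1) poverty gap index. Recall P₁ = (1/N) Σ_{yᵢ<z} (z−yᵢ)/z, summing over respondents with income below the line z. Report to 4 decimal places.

0.2913

Below z: 38×¥9,000, 32×¥10,500 (q = 70 of N = 111).
Normalized shortfalls: (18000−9000)/18000 = 0.5000 (×38); (18000−10500)/18000 = 0.4167 (×32).
Σ = 32.333333. Dividing by the full population N = 111 gives P₁ = 0.2913.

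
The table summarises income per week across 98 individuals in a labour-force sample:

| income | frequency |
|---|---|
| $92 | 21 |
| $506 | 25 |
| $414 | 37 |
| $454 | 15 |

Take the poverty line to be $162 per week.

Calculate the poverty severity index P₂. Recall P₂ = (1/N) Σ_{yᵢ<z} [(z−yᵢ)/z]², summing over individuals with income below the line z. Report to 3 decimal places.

0.040

Poor units: 21×$92 (q = 21 of N = 98).
Normalized shortfalls: (162−92)/162 = 0.4321 (×21).
Squared: 0.1867 (×21).
Sum = 3.920896; P₂ = 3.920896 / 98 = 0.040.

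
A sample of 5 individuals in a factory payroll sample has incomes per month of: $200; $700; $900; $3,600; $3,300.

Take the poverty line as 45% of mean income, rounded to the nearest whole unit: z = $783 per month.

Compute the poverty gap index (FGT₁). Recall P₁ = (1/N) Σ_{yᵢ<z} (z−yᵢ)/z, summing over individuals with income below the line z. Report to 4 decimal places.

Poor units: $200, $700 (q = 2 of N = 5).
Relative gaps: (783−200)/783 = 0.7446; (783−700)/783 = 0.1060.
Σ = 0.850575. Dividing by the full population N = 5 gives P₁ = 0.1701.

0.1701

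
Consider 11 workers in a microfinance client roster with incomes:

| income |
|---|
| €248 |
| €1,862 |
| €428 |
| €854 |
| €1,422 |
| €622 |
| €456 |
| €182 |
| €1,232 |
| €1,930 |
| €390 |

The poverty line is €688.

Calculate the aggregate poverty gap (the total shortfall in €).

Incomes under z: €182, €248, €390, €428, €456, €622 (q = 6 of N = 11).
Individual gaps: 688−182 = 506; 688−248 = 440; 688−390 = 298; 688−428 = 260; 688−456 = 232; 688−622 = 66.
Aggregate gap = €1,802.

€1,802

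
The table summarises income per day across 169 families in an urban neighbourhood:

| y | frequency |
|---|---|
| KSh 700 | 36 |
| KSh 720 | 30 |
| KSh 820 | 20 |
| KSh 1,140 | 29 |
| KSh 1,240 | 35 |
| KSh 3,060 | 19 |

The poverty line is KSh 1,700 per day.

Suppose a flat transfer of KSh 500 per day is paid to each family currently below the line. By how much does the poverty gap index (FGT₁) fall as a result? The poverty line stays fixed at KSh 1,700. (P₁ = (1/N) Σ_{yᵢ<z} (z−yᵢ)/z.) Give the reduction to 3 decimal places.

Before: below the line — 36×KSh 700, 30×KSh 720, 20×KSh 820, 29×KSh 1,140, 35×KSh 1,240; poverty gap index (FGT₁) = 0.40146.
After the KSh 500 transfer: below the line — 36×KSh 1,200, 30×KSh 1,220, 20×KSh 1,320, 29×KSh 1,640; poverty gap index (FGT₁) = 0.14528.
Reduction = 0.40146 − 0.14528 = 0.256.

0.256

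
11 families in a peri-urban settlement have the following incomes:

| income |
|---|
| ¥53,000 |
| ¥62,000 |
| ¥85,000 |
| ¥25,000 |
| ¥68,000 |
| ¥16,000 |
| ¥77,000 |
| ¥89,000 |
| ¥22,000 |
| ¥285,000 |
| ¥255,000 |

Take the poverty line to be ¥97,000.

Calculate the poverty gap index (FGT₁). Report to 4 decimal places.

0.3524

Below the line: ¥16,000, ¥22,000, ¥25,000, ¥53,000, ¥62,000, ¥68,000, ¥77,000, ¥85,000, ¥89,000 (q = 9 of N = 11).
Normalized shortfalls: (97000−16000)/97000 = 0.8351; (97000−22000)/97000 = 0.7732; (97000−25000)/97000 = 0.7423; (97000−53000)/97000 = 0.4536; (97000−62000)/97000 = 0.3608; (97000−68000)/97000 = 0.2990; (97000−77000)/97000 = 0.2062; (97000−85000)/97000 = 0.1237; (97000−89000)/97000 = 0.0825.
Sum of shortfalls = 3.876289; P₁ averages over all N: 3.876289 / 11 = 0.3524.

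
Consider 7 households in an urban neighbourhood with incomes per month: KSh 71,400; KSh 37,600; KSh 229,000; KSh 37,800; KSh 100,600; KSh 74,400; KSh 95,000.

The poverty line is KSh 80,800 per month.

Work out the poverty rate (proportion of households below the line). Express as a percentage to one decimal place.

4 of the 7 households have income below KSh 80,800.
H = 4/7 = 57.1%.

57.1%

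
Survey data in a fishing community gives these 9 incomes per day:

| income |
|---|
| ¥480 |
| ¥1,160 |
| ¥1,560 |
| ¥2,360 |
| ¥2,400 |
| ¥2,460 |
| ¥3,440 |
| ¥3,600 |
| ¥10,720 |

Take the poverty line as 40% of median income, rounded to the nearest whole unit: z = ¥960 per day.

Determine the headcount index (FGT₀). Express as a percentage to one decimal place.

1 of the 9 families have income below ¥960.
H = 1/9 = 11.1%.

11.1%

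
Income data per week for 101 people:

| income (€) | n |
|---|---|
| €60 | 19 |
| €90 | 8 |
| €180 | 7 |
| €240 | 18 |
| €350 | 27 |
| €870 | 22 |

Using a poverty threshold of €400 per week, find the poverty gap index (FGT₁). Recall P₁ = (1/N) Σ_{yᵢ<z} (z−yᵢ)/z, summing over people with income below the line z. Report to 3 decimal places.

Poor units: 19×€60, 8×€90, 7×€180, 18×€240, 27×€350 (q = 79 of N = 101).
Relative gaps: (400−60)/400 = 0.8500 (×19); (400−90)/400 = 0.7750 (×8); (400−180)/400 = 0.5500 (×7); (400−240)/400 = 0.4000 (×18); (400−350)/400 = 0.1250 (×27).
Sum of shortfalls = 36.775000; P₁ averages over all N: 36.775000 / 101 = 0.364.

0.364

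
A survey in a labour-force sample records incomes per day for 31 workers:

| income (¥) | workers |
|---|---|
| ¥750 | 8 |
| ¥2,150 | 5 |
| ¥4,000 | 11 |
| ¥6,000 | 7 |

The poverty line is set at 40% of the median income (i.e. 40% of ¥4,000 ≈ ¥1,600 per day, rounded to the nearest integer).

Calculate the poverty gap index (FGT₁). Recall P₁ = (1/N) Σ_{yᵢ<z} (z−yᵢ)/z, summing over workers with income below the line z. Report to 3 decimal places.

Below the line: 8×¥750 (q = 8 of N = 31).
Shortfall ratios: (1600−750)/1600 = 0.5312 (×8).
Σ = 4.250000. Dividing by the full population N = 31 gives P₁ = 0.137.

0.137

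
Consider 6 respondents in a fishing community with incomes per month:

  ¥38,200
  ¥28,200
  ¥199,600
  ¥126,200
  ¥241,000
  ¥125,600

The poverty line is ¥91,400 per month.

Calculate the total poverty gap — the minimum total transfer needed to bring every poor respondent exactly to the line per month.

¥116,400

Below the line: ¥28,200, ¥38,200 (q = 2 of N = 6).
Individual gaps: 91400−28200 = 63200; 91400−38200 = 53200.
Aggregate gap = ¥116,400.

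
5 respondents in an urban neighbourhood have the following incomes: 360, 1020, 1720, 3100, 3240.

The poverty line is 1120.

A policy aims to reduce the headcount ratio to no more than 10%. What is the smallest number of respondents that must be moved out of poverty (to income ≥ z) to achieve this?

2

Currently q = 2 of N = 5 are below the line (H = 0.400).
A headcount ratio of at most 10% allows at most ⌊0.10 × 5⌋ = 0 poor respondents.
So at least 2 − 0 = 2 must be lifted.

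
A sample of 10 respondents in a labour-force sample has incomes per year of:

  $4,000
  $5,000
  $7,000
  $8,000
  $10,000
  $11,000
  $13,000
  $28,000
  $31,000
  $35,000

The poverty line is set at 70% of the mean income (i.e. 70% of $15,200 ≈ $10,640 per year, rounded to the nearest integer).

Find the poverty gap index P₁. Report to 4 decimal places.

0.1805

Incomes under z: $4,000, $5,000, $7,000, $8,000, $10,000 (q = 5 of N = 10).
Normalized shortfalls: (10640−4000)/10640 = 0.6241; (10640−5000)/10640 = 0.5301; (10640−7000)/10640 = 0.3421; (10640−8000)/10640 = 0.2481; (10640−10000)/10640 = 0.0602.
Σ = 1.804511. Dividing by the full population N = 10 gives P₁ = 0.1805.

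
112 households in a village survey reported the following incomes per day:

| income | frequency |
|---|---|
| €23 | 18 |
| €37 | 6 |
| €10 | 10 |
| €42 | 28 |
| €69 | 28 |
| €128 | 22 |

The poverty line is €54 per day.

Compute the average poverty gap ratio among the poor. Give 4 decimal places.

0.4289

Poor units: 10×€10, 18×€23, 6×€37, 28×€42 (q = 62 of N = 112).
Shortfall ratios (z−y)/z: 0.8148 (×10), 0.5741 (×18), 0.3148 (×6), 0.2222 (×28); sum = 26.592593.
The income-gap ratio divides by q (the poor only): 26.592593 / 62 = 0.4289.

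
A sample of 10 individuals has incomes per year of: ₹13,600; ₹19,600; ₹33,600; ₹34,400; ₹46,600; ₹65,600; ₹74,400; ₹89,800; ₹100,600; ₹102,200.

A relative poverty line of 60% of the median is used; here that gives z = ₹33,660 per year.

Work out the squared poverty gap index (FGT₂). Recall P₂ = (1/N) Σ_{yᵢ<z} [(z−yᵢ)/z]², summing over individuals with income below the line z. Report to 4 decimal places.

Incomes under z: ₹13,600, ₹19,600, ₹33,600 (q = 3 of N = 10).
Shortfall ratios: (33660−13600)/33660 = 0.5960; (33660−19600)/33660 = 0.4177; (33660−33600)/33660 = 0.0018.
Squared: 0.3552; 0.1745; 0.0000.
Sum = 0.529650; P₂ = 0.529650 / 10 = 0.0530.

0.0530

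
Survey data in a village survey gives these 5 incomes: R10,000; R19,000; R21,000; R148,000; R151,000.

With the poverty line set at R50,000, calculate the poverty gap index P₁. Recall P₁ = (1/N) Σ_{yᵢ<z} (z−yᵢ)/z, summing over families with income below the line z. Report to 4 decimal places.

0.4000

Below the line: R10,000, R19,000, R21,000 (q = 3 of N = 5).
Gap ratios (z−y)/z: (50000−10000)/50000 = 0.8000; (50000−19000)/50000 = 0.6200; (50000−21000)/50000 = 0.5800.
Sum of shortfalls = 2.000000; P₁ averages over all N: 2.000000 / 5 = 0.4000.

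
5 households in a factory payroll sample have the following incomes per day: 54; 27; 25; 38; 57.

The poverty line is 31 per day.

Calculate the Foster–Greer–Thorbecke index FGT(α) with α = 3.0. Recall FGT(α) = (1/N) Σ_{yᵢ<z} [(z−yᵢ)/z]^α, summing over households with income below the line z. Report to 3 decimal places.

0.002

Incomes under z: 25, 27 (q = 2 of N = 5).
Normalized shortfalls: (31−25)/31 = 0.1935; (31−27)/31 = 0.1290.
Raised to α = 3.0: 0.00725; 0.00215.
Sum = 0.009399; FGT(3.0) = 0.009399 / 5 = 0.002.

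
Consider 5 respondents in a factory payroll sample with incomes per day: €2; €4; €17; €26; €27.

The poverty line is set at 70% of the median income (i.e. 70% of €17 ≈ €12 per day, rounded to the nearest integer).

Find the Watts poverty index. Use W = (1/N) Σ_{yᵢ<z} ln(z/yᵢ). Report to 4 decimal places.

Below z: €2, €4 (q = 2 of N = 5).
Log gaps: ln(12/2) = 1.7918; ln(12/4) = 1.0986.
W = 2.890372 / 5 = 0.5781.

0.5781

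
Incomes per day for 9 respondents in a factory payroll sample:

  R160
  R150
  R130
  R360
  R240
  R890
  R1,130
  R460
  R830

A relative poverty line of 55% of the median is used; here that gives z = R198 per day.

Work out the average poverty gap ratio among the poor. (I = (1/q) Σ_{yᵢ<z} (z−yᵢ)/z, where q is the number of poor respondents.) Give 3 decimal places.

0.259

Below z: R130, R150, R160 (q = 3 of N = 9).
Shortfall ratios (z−y)/z: 0.3434, 0.2424, 0.1919; sum = 0.777778.
The income-gap ratio divides by q (the poor only): 0.777778 / 3 = 0.259.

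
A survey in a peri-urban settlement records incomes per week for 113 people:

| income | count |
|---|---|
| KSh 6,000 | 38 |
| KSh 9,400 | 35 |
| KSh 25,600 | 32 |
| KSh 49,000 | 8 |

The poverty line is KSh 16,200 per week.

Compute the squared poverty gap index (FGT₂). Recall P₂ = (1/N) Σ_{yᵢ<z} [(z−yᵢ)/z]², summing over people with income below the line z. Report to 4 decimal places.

0.1879

Poor units: 38×KSh 6,000, 35×KSh 9,400 (q = 73 of N = 113).
Gap ratios (z−y)/z: (16200−6000)/16200 = 0.6296 (×38); (16200−9400)/16200 = 0.4198 (×35).
Squared: 0.3964 (×38); 0.1762 (×35).
Sum = 21.231215; P₂ = 21.231215 / 113 = 0.1879.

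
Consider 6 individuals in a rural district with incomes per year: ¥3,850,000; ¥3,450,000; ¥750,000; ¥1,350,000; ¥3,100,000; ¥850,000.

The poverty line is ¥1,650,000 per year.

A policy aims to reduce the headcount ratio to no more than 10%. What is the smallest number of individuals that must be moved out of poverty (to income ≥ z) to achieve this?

3

Currently q = 3 of N = 6 are below the line (H = 0.500).
A headcount ratio of at most 10% allows at most ⌊0.10 × 6⌋ = 0 poor individuals.
So at least 3 − 0 = 3 must be lifted.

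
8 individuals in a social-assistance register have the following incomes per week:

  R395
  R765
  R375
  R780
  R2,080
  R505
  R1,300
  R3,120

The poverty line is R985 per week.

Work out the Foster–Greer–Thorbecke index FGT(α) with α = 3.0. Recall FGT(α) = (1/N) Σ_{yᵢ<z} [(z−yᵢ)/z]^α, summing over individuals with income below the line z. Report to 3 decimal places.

Below the line: R375, R395, R505, R765, R780 (q = 5 of N = 8).
Normalized shortfalls: (985−375)/985 = 0.6193; (985−395)/985 = 0.5990; (985−505)/985 = 0.4873; (985−765)/985 = 0.2234; (985−780)/985 = 0.2081.
Raised to α = 3.0: 0.23751; 0.21491; 0.11572; 0.01114; 0.00901.
Sum = 0.588293; FGT(3.0) = 0.588293 / 8 = 0.074.

0.074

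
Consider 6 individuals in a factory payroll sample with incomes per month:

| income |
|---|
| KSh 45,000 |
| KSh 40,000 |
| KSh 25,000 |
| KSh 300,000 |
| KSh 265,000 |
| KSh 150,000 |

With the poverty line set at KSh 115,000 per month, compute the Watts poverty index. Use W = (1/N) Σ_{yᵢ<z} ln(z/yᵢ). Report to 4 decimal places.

0.5867

Poor units: KSh 25,000, KSh 40,000, KSh 45,000 (q = 3 of N = 6).
ln(z/y) terms: ln(115000/25000) = 1.5261; ln(115000/40000) = 1.0561; ln(115000/45000) = 0.9383.
W = 3.520379 / 6 = 0.5867.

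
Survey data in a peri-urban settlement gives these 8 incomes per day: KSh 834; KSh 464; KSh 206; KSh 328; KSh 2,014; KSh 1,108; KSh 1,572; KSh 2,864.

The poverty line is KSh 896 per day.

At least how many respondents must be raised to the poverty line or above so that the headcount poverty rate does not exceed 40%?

4 of the 8 respondents are poor, so H = 4/8 = 0.500.
A headcount ratio of at most 40% allows at most ⌊0.40 × 8⌋ = 3 poor respondents.
So at least 4 − 3 = 1 must be lifted.

1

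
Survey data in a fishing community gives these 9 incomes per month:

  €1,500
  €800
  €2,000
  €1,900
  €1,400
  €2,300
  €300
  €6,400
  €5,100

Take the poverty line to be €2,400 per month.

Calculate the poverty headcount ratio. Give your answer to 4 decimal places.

0.7778

7 of the 9 families have income below €2,400.
H = 7/9 = 0.7778.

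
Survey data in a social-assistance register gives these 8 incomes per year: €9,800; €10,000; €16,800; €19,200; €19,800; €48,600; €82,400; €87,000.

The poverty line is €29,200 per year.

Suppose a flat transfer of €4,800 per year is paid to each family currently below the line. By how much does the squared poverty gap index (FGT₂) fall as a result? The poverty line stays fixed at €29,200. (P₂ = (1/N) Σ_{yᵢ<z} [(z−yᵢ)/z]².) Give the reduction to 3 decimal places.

Before: below the line — €9,800, €10,000, €16,800, €19,200, €19,800; squared poverty gap index (FGT₂) = 0.15938.
After the €4,800 transfer: below the line — €14,600, €14,800, €21,600, €24,000, €24,600; squared poverty gap index (FGT₂) = 0.07718.
Reduction = 0.15938 − 0.07718 = 0.082.

0.082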